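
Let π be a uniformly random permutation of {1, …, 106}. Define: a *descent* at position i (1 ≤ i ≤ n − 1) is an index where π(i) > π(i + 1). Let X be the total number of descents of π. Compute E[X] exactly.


Write X = Σ X_I over i = 1, …, 105, with X_I the indicator of one descent.
There are 105 indicators.
For each fixed i, the pair (π(i), π(i+1)) is a uniformly random ordered pair of distinct values from {1, …, 106}; by symmetry P[π(i) > π(i+1)] = 1/2.
By linearity: E[X] = 105 · (1/2) = (106 − 1) · (1/2) = 105/2 ≈ 52.500.

E[X] = 105/2 = 52.500.


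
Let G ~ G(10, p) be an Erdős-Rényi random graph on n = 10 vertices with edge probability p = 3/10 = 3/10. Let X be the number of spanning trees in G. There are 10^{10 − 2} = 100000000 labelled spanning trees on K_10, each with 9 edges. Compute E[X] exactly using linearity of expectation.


K_10 has 10^{10 − 2} = 100000000 labelled spanning trees.
For each such spanning tree H, let X_H = 1 if all 9 edges of H are present in G. Then P[X_H = 1] = p^{9} = (3/10)^{9} = 19683/1000000000.
Summing the indicators: E[X] = Σ_H E[X_H] = 100000000 · p^{9} = 100000000 · 19683/1000000000 = 19683/10.
Numerically: E[X] ≈ 1968.3.

E[X] = 100000000 · (3/10)^{9} = 19683/10 ≈ 1968.3.


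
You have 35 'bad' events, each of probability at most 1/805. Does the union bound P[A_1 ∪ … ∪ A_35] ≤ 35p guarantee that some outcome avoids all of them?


Union bound: P[∪_{i=1}^{35} A_i] ≤ Σ_i P[A_i] ≤ 35·p = 35·(1/805) = 1/23.
Numerically: 1/23 ≈ 0.043.
Is 1/23 < 1? YES.
Since P[∪ A_i] ≤ 1/23 < 1, the complement has P[∩ A_i^c] ≥ 1 − 1/23 = 22/23 > 0, so some outcome avoids every A_i.

35·p = 1/23 ≈ 0.043; existence CERTIFIED by the union bound.


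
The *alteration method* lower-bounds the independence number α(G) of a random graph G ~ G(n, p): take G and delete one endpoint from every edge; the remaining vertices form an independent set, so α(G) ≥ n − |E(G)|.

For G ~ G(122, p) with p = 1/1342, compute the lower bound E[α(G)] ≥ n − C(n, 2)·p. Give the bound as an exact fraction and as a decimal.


E[|E(G)|] = C(122, 2)·p = 7381 · (1/1342) = 11/2.
E[α(G)] ≥ n − E[|E(G)|] = 122 − 11/2 = 233/2.
Numerically: ≈ 116.5000.
(This is only a lower bound; the true E[α(G)] may be larger.)

E[α(G)] ≥ 233/2 ≈ 116.5000.


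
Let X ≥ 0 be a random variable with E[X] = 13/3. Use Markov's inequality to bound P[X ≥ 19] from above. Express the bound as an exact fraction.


μ = E[X] = 13/3, a = 19.
Markov: P[X ≥ 19] ≤ μ/a = (13/3)/19 = 13/57.
Numerically: ≈ 0.2281.
(Since a = 19 > μ = 4.3333, the bound 13/57 is < 1 and informative.)

P[X ≥ 19] ≤ 13/57 ≈ 0.2281.


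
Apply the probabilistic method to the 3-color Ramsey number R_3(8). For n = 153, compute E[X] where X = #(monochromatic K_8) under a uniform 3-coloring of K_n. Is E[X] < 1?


E[X] = C(153, 8) · 3^{1 − 28} = 6183023199255 · 3^{−27} = 6183023199255/7625597484987.
As a reduced fraction: E[X] = 687002577695/847288609443 ≈ 0.810825.
Is E[X] < 1? YES.
Since E[X] < 1, there exists a 3-coloring of K_{153} with no monochromatic K_8; hence R_3(8) > 153.

E[X] = 687002577695/847288609443 ≈ 0.810825; E[X] < 1, so R_3(8) > 153.


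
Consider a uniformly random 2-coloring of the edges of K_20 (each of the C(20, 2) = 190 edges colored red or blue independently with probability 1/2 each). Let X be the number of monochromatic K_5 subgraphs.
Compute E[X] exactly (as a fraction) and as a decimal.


Let X = Σ_S X_S over the C(20, 5) = 15504 subsets S of size 5, where X_S = 1 if the K_5 on S is monochromatic.
For a fixed S, the K_5 on S has C(5, 2) = 10 edges. P[all 10 edges red] = (1/2)^10, and likewise for blue, so P[monochromatic] = 2·(1/2)^10 = 2^{1 − 10} = 1/512.
By linearity of expectation: E[X] = C(20, 5) · 2^{1 − 10} = 15504 · 1/512 = 969/32.
Numerically: E[X] ≈ 30.281.

E[X] = C(20,5)·2^(1−C(5,2)) = 969/32 ≈ 30.281.


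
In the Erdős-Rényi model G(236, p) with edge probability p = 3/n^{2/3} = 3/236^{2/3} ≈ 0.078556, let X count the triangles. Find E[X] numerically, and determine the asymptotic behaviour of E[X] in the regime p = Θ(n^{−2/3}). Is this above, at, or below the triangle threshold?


Number of potential triangles: C(236, 3) = 2162940.
Each occurs with probability p³ ≈ (0.078556)³ ≈ 4.8477449e-04.
By linearity: E[X] = C(236, 3)·p³ ≈ 2162940 · 4.8477449e-04 ≈ 1048.53814.
Since α = 2/3 < 1, p = c/n^{2/3} ≫ 1/n is above the triangle threshold p ~ 1/n. Asymptotically E[X] ~ (c³/6)·n^{3(1−α)} = (3³/6)·n^{1} → ∞; triangles are abundant w.h.p.

E[X] ≈ 1048.53814; in regime p = Θ(1/n^{2/3}) E[X] diverges (above the triangle threshold p ~ 1/n).


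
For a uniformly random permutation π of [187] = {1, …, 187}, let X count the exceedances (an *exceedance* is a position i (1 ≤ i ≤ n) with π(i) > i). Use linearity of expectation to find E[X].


Write X = Σ_{i=1}^{187} X_i, where X_i = 1_{π(i) > i}.
For each fixed i, π(i) is uniform over {1, …, 187} (marginal of a uniform permutation), so P[π(i) > i] = (n − i)/n. Summing: Σ_{i=1}^{187} (n − i)/n = (0 + 1 + … + 186)/187 = 187(187 − 1)/(2·187) = (187 − 1)/2.
Hence E[X] = Σ_{i=1}^{187} (187 − i)/187 = 93 ≈ 93.000.

E[X] = 93 = 93.000.


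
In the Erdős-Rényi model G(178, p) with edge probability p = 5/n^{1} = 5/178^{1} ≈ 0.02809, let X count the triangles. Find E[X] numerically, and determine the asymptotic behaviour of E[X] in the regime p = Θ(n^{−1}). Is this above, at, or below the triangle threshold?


Number of potential triangles: C(178, 3) = 924176.
Each occurs with probability p³ ≈ (0.02809)³ ≈ 2.216410e-05.
By linearity: E[X] = C(178, 3)·p³ ≈ 924176 · 2.216410e-05 ≈ 20.4835.
Here α = 1, so p = 5/n is exactly at the triangle threshold p ~ 1/n. Asymptotically E[X] → c³/6 = 5³/6 = 125/6 ≈ 20.8333, a bounded constant. In this regime the triangle count is asymptotically Poisson(c³/6).

E[X] ≈ 20.4835; in regime p = Θ(1/n^{1}) E[X] stays bounded (at the triangle threshold p ~ 1/n).


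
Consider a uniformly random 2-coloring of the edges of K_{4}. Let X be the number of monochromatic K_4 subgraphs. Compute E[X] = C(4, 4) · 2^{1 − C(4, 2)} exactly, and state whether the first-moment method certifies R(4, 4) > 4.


E[X] = C(4, 4) · 2^{1 − 6} = 1 · 2^{−5} = 1/32.
As a reduced fraction: E[X] = 1/32 ≈ 0.03125.
Is E[X] < 1? YES.
Since E[X] < 1, there exists a 2-coloring of K_{4} with no monochromatic K_4; hence R(4, 4) > 4.

E[X] = 1/32 ≈ 0.03125; E[X] < 1, so R(4, 4) > 4.


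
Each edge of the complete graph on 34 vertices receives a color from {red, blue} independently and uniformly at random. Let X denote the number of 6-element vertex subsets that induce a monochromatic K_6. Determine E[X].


Let X = Σ_S X_S over the C(34, 6) = 1344904 subsets S of size 6, where X_S = 1 if the K_6 on S is monochromatic.
For a fixed S, the K_6 on S has C(6, 2) = 15 edges. P[all 15 edges red] = (1/2)^15, and likewise for blue, so P[monochromatic] = 2·(1/2)^15 = 2^{1 − 15} = 1/16384.
Summing: E[X] = C(34, 6) · 2^{1 − 15} = 1344904 · 1/16384 = 168113/2048.
Numerically: E[X] ≈ 82.086.

E[X] = C(34,6)·2^(1−C(6,2)) = 168113/2048 ≈ 82.086.


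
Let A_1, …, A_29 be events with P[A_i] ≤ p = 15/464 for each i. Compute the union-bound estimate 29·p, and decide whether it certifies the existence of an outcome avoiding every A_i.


Union bound: P[∪_{i=1}^{29} A_i] ≤ Σ_i P[A_i] ≤ 29·p = 29·(15/464) = 15/16.
Numerically: 15/16 ≈ 0.938.
Is 15/16 < 1? YES.
Since P[∪ A_i] ≤ 15/16 < 1, the complement has P[∩ A_i^c] ≥ 1 − 15/16 = 1/16 > 0, so some outcome avoids every A_i.

29·p = 15/16 ≈ 0.938; existence CERTIFIED by the union bound.


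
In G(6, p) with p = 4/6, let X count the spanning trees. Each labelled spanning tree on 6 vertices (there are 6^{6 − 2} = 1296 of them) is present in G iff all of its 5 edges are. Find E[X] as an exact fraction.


K_6 has 6^{6 − 2} = 1296 labelled spanning trees.
For each such spanning tree H, let X_H = 1 if all 5 edges of H are present in G. Then P[X_H = 1] = p^{5} = (2/3)^{5} = 32/243.
Summing the indicators: E[X] = Σ_H E[X_H] = 1296 · p^{5} = 1296 · 32/243 = 512/3.
Numerically: E[X] ≈ 170.7.

E[X] = 1296 · (2/3)^{5} = 512/3 ≈ 170.7.


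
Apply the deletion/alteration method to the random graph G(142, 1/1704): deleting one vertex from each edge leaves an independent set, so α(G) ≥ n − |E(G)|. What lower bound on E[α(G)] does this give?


E[|E(G)|] = C(142, 2)·p = 10011 · (1/1704) = 47/8.
E[α(G)] ≥ n − E[|E(G)|] = 142 − 47/8 = 1089/8.
Numerically: ≈ 136.1250.
(This is only a lower bound; the true E[α(G)] may be larger.)

E[α(G)] ≥ 1089/8 ≈ 136.1250.


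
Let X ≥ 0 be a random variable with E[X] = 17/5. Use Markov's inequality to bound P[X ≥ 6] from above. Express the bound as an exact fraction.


μ = E[X] = 17/5, a = 6.
Markov: P[X ≥ 6] ≤ μ/a = (17/5)/6 = 17/30.
Numerically: ≈ 0.5667.
(Since a = 6 > μ = 3.4000, the bound 17/30 is < 1 and informative.)

P[X ≥ 6] ≤ 17/30 ≈ 0.5667.


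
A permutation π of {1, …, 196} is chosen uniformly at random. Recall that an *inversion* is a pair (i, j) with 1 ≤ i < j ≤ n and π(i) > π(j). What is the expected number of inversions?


Write X = Σ X_I over the C(196, 2) = 19110 pairs i < j, with X_I the indicator of one inversion.
There are 19110 indicators.
For each fixed pair i < j, the values π(i) and π(j) are two distinct elements of {1, …, 196} in uniformly random order; by symmetry P[π(i) > π(j)] = 1/2.
By linearity: E[X] = 19110 · (1/2) = C(196, 2) · (1/2) = 19110/2 = 9555 ≈ 9555.0000.

E[X] = 9555 = 9555.0000.


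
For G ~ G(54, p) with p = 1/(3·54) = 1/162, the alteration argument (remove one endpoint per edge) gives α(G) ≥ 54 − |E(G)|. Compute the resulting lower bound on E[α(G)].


E[|E(G)|] = C(54, 2)·p = 1431 · (1/162) = 53/6.
E[α(G)] ≥ n − E[|E(G)|] = 54 − 53/6 = 271/6.
Numerically: ≈ 45.1667.
(This is only a lower bound; the true E[α(G)] may be larger.)

E[α(G)] ≥ 271/6 ≈ 45.1667.


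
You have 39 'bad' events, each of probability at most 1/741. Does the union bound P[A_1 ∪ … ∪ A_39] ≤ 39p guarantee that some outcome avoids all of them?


Union bound: P[∪_{i=1}^{39} A_i] ≤ Σ_i P[A_i] ≤ 39·p = 39·(1/741) = 1/19.
Numerically: 1/19 ≈ 0.0526.
Is 1/19 < 1? YES.
Since P[∪ A_i] ≤ 1/19 < 1, the complement has P[∩ A_i^c] ≥ 1 − 1/19 = 18/19 > 0, so some outcome avoids every A_i.

39·p = 1/19 ≈ 0.0526; existence CERTIFIED by the union bound.


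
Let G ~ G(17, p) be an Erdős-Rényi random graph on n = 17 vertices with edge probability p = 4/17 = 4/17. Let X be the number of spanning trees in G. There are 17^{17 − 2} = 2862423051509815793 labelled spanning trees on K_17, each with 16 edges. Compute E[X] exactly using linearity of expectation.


K_17 has 17^{17 − 2} = 2862423051509815793 labelled spanning trees.
For each such spanning tree H, let X_H = 1 if all 16 edges of H are present in G. Then P[X_H = 1] = p^{16} = (4/17)^{16} = 4294967296/48661191875666868481.
By linearity of expectation: E[X] = Σ_H E[X_H] = 2862423051509815793 · p^{16} = 2862423051509815793 · 4294967296/48661191875666868481 = 4294967296/17.
Numerically: E[X] ≈ 2.52645e+08.

E[X] = 2862423051509815793 · (4/17)^{16} = 4294967296/17 ≈ 2.52645e+08.


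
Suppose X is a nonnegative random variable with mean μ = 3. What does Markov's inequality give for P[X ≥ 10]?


μ = E[X] = 3, a = 10.
Markov: P[X ≥ 10] ≤ μ/a = (3)/10 = 3/10.
Numerically: ≈ 0.300.
(Since a = 10 > μ = 3.000, the bound 3/10 is < 1 and informative.)

P[X ≥ 10] ≤ 3/10 ≈ 0.300.


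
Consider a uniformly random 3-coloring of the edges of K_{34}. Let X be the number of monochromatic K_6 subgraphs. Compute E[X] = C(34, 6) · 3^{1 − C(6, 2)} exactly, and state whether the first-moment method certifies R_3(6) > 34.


E[X] = C(34, 6) · 3^{1 − 15} = 1344904 · 3^{−14} = 1344904/4782969.
As a reduced fraction: E[X] = 1344904/4782969 ≈ 0.2811860.
Is E[X] < 1? YES.
Since E[X] < 1, there exists a 3-coloring of K_{34} with no monochromatic K_6; hence R_3(6) > 34.

E[X] = 1344904/4782969 ≈ 0.2811860; E[X] < 1, so R_3(6) > 34.


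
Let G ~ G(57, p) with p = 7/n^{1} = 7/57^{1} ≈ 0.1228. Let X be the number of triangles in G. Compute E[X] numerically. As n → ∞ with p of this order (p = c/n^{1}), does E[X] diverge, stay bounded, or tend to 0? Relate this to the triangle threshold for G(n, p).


Number of potential triangles: C(57, 3) = 29260.
Each occurs with probability p³ ≈ (0.1228)³ ≈ 1.852122e-03.
By linearity: E[X] = C(57, 3)·p³ ≈ 29260 · 1.852122e-03 ≈ 54.1931.
Here α = 1, so p = 7/n is exactly at the triangle threshold p ~ 1/n. Asymptotically E[X] → c³/6 = 7³/6 = 343/6 ≈ 57.1667, a bounded constant. In this regime the triangle count is asymptotically Poisson(c³/6).

E[X] ≈ 54.1931; in regime p = Θ(1/n^{1}) E[X] stays bounded (at the triangle threshold p ~ 1/n).


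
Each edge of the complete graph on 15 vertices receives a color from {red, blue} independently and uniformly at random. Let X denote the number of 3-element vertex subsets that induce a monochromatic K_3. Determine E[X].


Let X = Σ_S X_S over the C(15, 3) = 455 subsets S of size 3, where X_S = 1 if the K_3 on S is monochromatic.
For a fixed S, the K_3 on S has C(3, 2) = 3 edges. P[all 3 edges red] = (1/2)^3, and likewise for blue, so P[monochromatic] = 2·(1/2)^3 = 2^{1 − 3} = 1/4.
By linearity of expectation: E[X] = C(15, 3) · 2^{1 − 3} = 455 · 1/4 = 455/4.
Numerically: E[X] ≈ 113.7500.

E[X] = C(15,3)·2^(1−C(3,2)) = 455/4 ≈ 113.7500.


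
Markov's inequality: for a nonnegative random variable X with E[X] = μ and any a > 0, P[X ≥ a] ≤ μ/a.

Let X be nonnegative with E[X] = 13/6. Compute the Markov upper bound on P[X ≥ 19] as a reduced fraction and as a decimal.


μ = E[X] = 13/6, a = 19.
Markov: P[X ≥ 19] ≤ μ/a = (13/6)/19 = 13/114.
Numerically: ≈ 0.11404.
(Since a = 19 > μ = 2.16667, the bound 13/114 is < 1 and informative.)

P[X ≥ 19] ≤ 13/114 ≈ 0.11404.


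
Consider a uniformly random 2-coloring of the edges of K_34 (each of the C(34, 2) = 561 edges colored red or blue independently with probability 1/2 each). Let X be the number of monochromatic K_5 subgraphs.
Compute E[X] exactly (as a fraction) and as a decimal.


Let X = Σ_S X_S over the C(34, 5) = 278256 subsets S of size 5, where X_S = 1 if the K_5 on S is monochromatic.
For a fixed S, the K_5 on S has C(5, 2) = 10 edges. P[all 10 edges red] = (1/2)^10, and likewise for blue, so P[monochromatic] = 2·(1/2)^10 = 2^{1 − 10} = 1/512.
Summing: E[X] = C(34, 5) · 2^{1 − 10} = 278256 · 1/512 = 17391/32.
Numerically: E[X] ≈ 543.46875.

E[X] = C(34,5)·2^(1−C(5,2)) = 17391/32 ≈ 543.46875.


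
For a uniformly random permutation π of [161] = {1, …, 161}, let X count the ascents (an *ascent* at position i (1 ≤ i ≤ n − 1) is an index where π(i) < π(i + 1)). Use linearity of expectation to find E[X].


Write X = Σ X_I over i = 1, …, 160, with X_I the indicator of one ascent.
There are 160 indicators.
For each fixed i, the pair (π(i), π(i+1)) is a uniformly random ordered pair of distinct values from {1, …, 161}; by symmetry P[π(i) < π(i+1)] = 1/2.
By linearity: E[X] = 160 · (1/2) = (161 − 1) · (1/2) = 80 ≈ 80.00000.

E[X] = 80 = 80.00000.


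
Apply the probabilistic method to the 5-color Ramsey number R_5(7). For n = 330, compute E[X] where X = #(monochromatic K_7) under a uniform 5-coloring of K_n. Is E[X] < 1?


E[X] = C(330, 7) · 5^{1 − 21} = 79313455049400 · 5^{−20} = 79313455049400/95367431640625.
As a reduced fraction: E[X] = 3172538201976/3814697265625 ≈ 0.8316619.
Is E[X] < 1? YES.
Since E[X] < 1, there exists a 5-coloring of K_{330} with no monochromatic K_7; hence R_5(7) > 330.

E[X] = 3172538201976/3814697265625 ≈ 0.8316619; E[X] < 1, so R_5(7) > 330.


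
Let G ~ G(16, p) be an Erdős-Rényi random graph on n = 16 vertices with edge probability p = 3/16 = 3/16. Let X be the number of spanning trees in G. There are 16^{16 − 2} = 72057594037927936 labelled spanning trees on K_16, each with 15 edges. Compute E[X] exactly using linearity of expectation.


K_16 has 16^{16 − 2} = 72057594037927936 labelled spanning trees.
For each such spanning tree H, let X_H = 1 if all 15 edges of H are present in G. Then P[X_H = 1] = p^{15} = (3/16)^{15} = 14348907/1152921504606846976.
By linearity of expectation: E[X] = Σ_H E[X_H] = 72057594037927936 · p^{15} = 72057594037927936 · 14348907/1152921504606846976 = 14348907/16.
Numerically: E[X] ≈ 8.9681e+05.

E[X] = 72057594037927936 · (3/16)^{15} = 14348907/16 ≈ 8.9681e+05.


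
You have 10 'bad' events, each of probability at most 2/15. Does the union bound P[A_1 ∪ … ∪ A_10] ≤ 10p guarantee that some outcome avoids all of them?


Union bound: P[∪_{i=1}^{10} A_i] ≤ Σ_i P[A_i] ≤ 10·p = 10·(2/15) = 4/3.
Numerically: 4/3 ≈ 1.3333333.
Is 4/3 < 1? NO.
Since the bound 4/3 is ≥ 1, the union bound is uninformative here; it does NOT by itself certify existence.

10·p = 4/3 ≈ 1.3333333; existence NOT certified by the union bound.


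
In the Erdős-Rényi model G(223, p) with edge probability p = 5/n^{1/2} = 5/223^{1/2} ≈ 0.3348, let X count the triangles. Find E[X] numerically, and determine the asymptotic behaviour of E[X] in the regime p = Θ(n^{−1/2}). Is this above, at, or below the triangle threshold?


Number of potential triangles: C(223, 3) = 1823471.
Each occurs with probability p³ ≈ (0.3348)³ ≈ 3.753641e-02.
By linearity: E[X] = C(223, 3)·p³ ≈ 1823471 · 3.753641e-02 ≈ 68446.5526.
Since α = 1/2 < 1, p = c/n^{1/2} ≫ 1/n is above the triangle threshold p ~ 1/n. Asymptotically E[X] ~ (c³/6)·n^{3(1−α)} = (5³/6)·n^{1.5} → ∞; triangles are abundant w.h.p.

E[X] ≈ 68446.5526; in regime p = Θ(1/n^{1/2}) E[X] diverges (above the triangle threshold p ~ 1/n).


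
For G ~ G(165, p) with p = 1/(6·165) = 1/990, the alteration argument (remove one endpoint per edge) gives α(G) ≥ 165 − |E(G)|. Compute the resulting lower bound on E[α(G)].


E[|E(G)|] = C(165, 2)·p = 13530 · (1/990) = 41/3.
E[α(G)] ≥ n − E[|E(G)|] = 165 − 41/3 = 454/3.
Numerically: ≈ 151.33333.
(This is only a lower bound; the true E[α(G)] may be larger.)

E[α(G)] ≥ 454/3 ≈ 151.33333.


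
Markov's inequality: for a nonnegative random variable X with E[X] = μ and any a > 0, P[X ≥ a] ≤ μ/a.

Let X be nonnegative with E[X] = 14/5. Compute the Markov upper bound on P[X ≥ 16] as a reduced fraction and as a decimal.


μ = E[X] = 14/5, a = 16.
Markov: P[X ≥ 16] ≤ μ/a = (14/5)/16 = 7/40.
Numerically: ≈ 0.17500.
(Since a = 16 > μ = 2.80000, the bound 7/40 is < 1 and informative.)

P[X ≥ 16] ≤ 7/40 ≈ 0.17500.


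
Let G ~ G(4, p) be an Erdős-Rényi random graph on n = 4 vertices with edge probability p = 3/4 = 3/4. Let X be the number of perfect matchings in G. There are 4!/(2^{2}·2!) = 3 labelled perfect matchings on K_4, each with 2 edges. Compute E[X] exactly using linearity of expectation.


K_4 has 4!/(2^{2}·2!) = 3 labelled perfect matchings.
For each such perfect matching H, let X_H = 1 if all 2 edges of H are present in G. Then P[X_H = 1] = p^{2} = (3/4)^{2} = 9/16.
By linearity: E[X] = Σ_H E[X_H] = 3 · p^{2} = 3 · 9/16 = 27/16.
Numerically: E[X] ≈ 1.69.

E[X] = 3 · (3/4)^{2} = 27/16 ≈ 1.69.


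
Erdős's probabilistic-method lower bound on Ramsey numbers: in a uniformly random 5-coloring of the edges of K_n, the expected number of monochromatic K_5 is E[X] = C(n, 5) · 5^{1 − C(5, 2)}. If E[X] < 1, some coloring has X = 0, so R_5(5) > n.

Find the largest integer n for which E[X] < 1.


We need C(n, 5) · 5^{1 − 10} < 1, i.e. C(n, 5) < 5^{10 − 1} = 1953125.
Check values of n near the boundary:
  n = 46: C(46, 5) = 1370754; 1370754 < 1953125? YES
  n = 47: C(47, 5) = 1533939; 1533939 < 1953125? YES
  n = 48: C(48, 5) = 1712304; 1712304 < 1953125? YES
  n = 49: C(49, 5) = 1906884; 1906884 < 1953125? YES
  n = 50: C(50, 5) = 2118760; 2118760 < 1953125? NO
  n = 51: C(51, 5) = 2349060; 2349060 < 1953125? NO
The largest n with C(n, 5) < 1953125 is n = 49 (where E[X] = 1906884/1953125 ≈ 0.9763). Hence R_5(5) > 49, i.e. R_5(5) ≥ 50.

Largest n = 49; hence R_5(5) > 49.


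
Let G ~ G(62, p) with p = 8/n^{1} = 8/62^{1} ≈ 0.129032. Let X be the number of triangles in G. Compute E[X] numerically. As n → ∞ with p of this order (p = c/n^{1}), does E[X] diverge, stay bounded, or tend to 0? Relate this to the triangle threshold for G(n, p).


Number of potential triangles: C(62, 3) = 37820.
Each occurs with probability p³ ≈ (0.129032)³ ≈ 2.14829982e-03.
By linearity: E[X] = C(62, 3)·p³ ≈ 37820 · 2.14829982e-03 ≈ 81.248699.
Here α = 1, so p = 8/n is exactly at the triangle threshold p ~ 1/n. Asymptotically E[X] → c³/6 = 8³/6 = 256/3 ≈ 85.333333, a bounded constant. In this regime the triangle count is asymptotically Poisson(c³/6).

E[X] ≈ 81.248699; in regime p = Θ(1/n^{1}) E[X] stays bounded (at the triangle threshold p ~ 1/n).


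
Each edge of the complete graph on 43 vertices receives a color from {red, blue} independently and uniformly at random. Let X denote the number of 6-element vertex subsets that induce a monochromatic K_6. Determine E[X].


Let X = Σ_S X_S over the C(43, 6) = 6096454 subsets S of size 6, where X_S = 1 if the K_6 on S is monochromatic.
For a fixed S, the K_6 on S has C(6, 2) = 15 edges. P[all 15 edges red] = (1/2)^15, and likewise for blue, so P[monochromatic] = 2·(1/2)^15 = 2^{1 − 15} = 1/16384.
By linearity of expectation: E[X] = C(43, 6) · 2^{1 − 15} = 6096454 · 1/16384 = 3048227/8192.
Numerically: E[X] ≈ 372.09802.

E[X] = C(43,6)·2^(1−C(6,2)) = 3048227/8192 ≈ 372.09802.


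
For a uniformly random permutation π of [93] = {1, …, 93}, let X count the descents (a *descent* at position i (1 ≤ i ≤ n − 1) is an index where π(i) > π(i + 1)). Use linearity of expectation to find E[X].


Write X = Σ X_I over i = 1, …, 92, with X_I the indicator of one descent.
There are 92 indicators.
For each fixed i, the pair (π(i), π(i+1)) is a uniformly random ordered pair of distinct values from {1, …, 93}; by symmetry P[π(i) > π(i+1)] = 1/2.
By linearity: E[X] = 92 · (1/2) = (93 − 1) · (1/2) = 46 ≈ 46.00000.

E[X] = 46 = 46.00000.


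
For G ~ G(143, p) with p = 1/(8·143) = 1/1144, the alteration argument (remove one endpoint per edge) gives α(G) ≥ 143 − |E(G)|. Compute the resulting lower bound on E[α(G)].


E[|E(G)|] = C(143, 2)·p = 10153 · (1/1144) = 71/8.
E[α(G)] ≥ n − E[|E(G)|] = 143 − 71/8 = 1073/8.
Numerically: ≈ 134.1250.
(This is only a lower bound; the true E[α(G)] may be larger.)

E[α(G)] ≥ 1073/8 ≈ 134.1250.


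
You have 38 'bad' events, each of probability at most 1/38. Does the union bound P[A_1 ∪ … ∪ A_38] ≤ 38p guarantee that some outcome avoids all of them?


Union bound: P[∪_{i=1}^{38} A_i] ≤ Σ_i P[A_i] ≤ 38·p = 38·(1/38) = 1.
Numerically: 1 ≈ 1.000.
Is 1 < 1? NO.
Since the bound 1 is ≥ 1, the union bound is uninformative here; it does NOT by itself certify existence.

38·p = 1 ≈ 1.000; existence NOT certified by the union bound.


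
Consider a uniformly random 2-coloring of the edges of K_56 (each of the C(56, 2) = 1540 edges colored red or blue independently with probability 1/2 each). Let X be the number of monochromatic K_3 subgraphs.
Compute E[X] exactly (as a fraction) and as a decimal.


Let X = Σ_S X_S over the C(56, 3) = 27720 subsets S of size 3, where X_S = 1 if the K_3 on S is monochromatic.
For a fixed S, the K_3 on S has C(3, 2) = 3 edges. P[all 3 edges red] = (1/2)^3, and likewise for blue, so P[monochromatic] = 2·(1/2)^3 = 2^{1 − 3} = 1/4.
By linearity: E[X] = C(56, 3) · 2^{1 − 3} = 27720 · 1/4 = 6930.
Numerically: E[X] ≈ 6930.0000.

E[X] = C(56,3)·2^(1−C(3,2)) = 6930 ≈ 6930.0000.


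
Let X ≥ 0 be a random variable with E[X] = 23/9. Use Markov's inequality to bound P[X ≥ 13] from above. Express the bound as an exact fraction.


μ = E[X] = 23/9, a = 13.
Markov: P[X ≥ 13] ≤ μ/a = (23/9)/13 = 23/117.
Numerically: ≈ 0.196581.
(Since a = 13 > μ = 2.555556, the bound 23/117 is < 1 and informative.)

P[X ≥ 13] ≤ 23/117 ≈ 0.196581.


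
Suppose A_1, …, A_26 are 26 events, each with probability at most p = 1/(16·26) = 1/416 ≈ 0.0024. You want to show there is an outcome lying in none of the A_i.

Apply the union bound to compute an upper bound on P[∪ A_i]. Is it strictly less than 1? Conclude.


Union bound: P[∪_{i=1}^{26} A_i] ≤ Σ_i P[A_i] ≤ 26·p = 26·(1/416) = 1/16.
Numerically: 1/16 ≈ 0.0625.
Is 1/16 < 1? YES.
Since P[∪ A_i] ≤ 1/16 < 1, the complement has P[∩ A_i^c] ≥ 1 − 1/16 = 15/16 > 0, so some outcome avoids every A_i.

26·p = 1/16 ≈ 0.0625; existence CERTIFIED by the union bound.


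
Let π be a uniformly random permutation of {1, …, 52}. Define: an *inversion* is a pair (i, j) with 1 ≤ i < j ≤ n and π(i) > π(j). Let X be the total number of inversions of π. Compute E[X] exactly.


Write X = Σ X_I over the C(52, 2) = 1326 pairs i < j, with X_I the indicator of one inversion.
There are 1326 indicators.
For each fixed pair i < j, the values π(i) and π(j) are two distinct elements of {1, …, 52} in uniformly random order; by symmetry P[π(i) > π(j)] = 1/2.
By linearity: E[X] = 1326 · (1/2) = C(52, 2) · (1/2) = 1326/2 = 663 ≈ 663.0000.

E[X] = 663 = 663.0000.


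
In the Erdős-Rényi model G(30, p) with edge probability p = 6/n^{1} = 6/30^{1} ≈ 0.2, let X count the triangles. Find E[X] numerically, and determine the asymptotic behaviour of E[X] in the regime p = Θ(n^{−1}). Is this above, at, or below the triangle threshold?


Number of potential triangles: C(30, 3) = 4060.
Each occurs with probability p³ ≈ (0.2)³ ≈ 8.0000000e-03.
By linearity: E[X] = C(30, 3)·p³ ≈ 4060 · 8.0000000e-03 ≈ 32.48000.
Here α = 1, so p = 6/n is exactly at the triangle threshold p ~ 1/n. Asymptotically E[X] → c³/6 = 6³/6 = 36 ≈ 36.00000, a bounded constant. In this regime the triangle count is asymptotically Poisson(c³/6).

E[X] ≈ 32.48000; in regime p = Θ(1/n^{1}) E[X] stays bounded (at the triangle threshold p ~ 1/n).


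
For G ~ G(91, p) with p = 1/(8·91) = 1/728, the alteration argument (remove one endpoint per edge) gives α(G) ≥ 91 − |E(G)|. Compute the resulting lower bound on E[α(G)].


E[|E(G)|] = C(91, 2)·p = 4095 · (1/728) = 45/8.
E[α(G)] ≥ n − E[|E(G)|] = 91 − 45/8 = 683/8.
Numerically: ≈ 85.37500.
(This is only a lower bound; the true E[α(G)] may be larger.)

E[α(G)] ≥ 683/8 ≈ 85.37500.


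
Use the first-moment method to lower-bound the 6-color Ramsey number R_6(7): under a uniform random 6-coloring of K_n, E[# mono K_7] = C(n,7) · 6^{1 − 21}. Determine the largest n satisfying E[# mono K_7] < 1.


We need C(n, 7) · 6^{1 − 21} < 1, i.e. C(n, 7) < 6^{21 − 1} = 3656158440062976.
Check values of n near the boundary:
  n = 567: C(567, 7) = 3601671315933933; 3601671315933933 < 3656158440062976? YES
  n = 568: C(568, 7) = 3646611956239704; 3646611956239704 < 3656158440062976? YES
  n = 569: C(569, 7) = 3692032389858348; 3692032389858348 < 3656158440062976? NO
The largest n with C(n, 7) < 3656158440062976 is n = 568 (where E[X] = 16882462760369/16926659444736 ≈ 0.997389). Hence R_6(7) > 568, i.e. R_6(7) ≥ 569.

Largest n = 568; hence R_6(7) > 568.


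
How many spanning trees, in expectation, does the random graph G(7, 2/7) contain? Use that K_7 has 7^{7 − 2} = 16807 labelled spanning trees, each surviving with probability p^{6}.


K_7 has 7^{7 − 2} = 16807 labelled spanning trees.
For each such spanning tree H, let X_H = 1 if all 6 edges of H are present in G. Then P[X_H = 1] = p^{6} = (2/7)^{6} = 64/117649.
By linearity: E[X] = Σ_H E[X_H] = 16807 · p^{6} = 16807 · 64/117649 = 64/7.
Numerically: E[X] ≈ 9.1429.

E[X] = 16807 · (2/7)^{6} = 64/7 ≈ 9.1429.


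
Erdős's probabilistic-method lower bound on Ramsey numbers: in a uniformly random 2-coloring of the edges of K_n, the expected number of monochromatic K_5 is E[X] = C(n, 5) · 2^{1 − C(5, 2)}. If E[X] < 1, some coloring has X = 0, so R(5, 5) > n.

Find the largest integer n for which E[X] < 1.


We need C(n, 5) · 2^{1 − 10} < 1, i.e. C(n, 5) < 2^{10 − 1} = 512.
Check values of n near the boundary:
  n = 7: C(7, 5) = 21; 21 < 512? YES
  n = 8: C(8, 5) = 56; 56 < 512? YES
  n = 9: C(9, 5) = 126; 126 < 512? YES
  n = 10: C(10, 5) = 252; 252 < 512? YES
  n = 11: C(11, 5) = 462; 462 < 512? YES
  n = 12: C(12, 5) = 792; 792 < 512? NO
  n = 13: C(13, 5) = 1287; 1287 < 512? NO
The largest n with C(n, 5) < 512 is n = 11 (where E[X] = 231/256 ≈ 0.902). Hence R(5, 5) > 11, i.e. R(5, 5) ≥ 12.

Largest n = 11; hence R(5, 5) > 11.


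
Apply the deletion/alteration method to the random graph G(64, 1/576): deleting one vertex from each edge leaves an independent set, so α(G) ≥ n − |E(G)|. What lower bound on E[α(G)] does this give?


E[|E(G)|] = C(64, 2)·p = 2016 · (1/576) = 7/2.
E[α(G)] ≥ n − E[|E(G)|] = 64 − 7/2 = 121/2.
Numerically: ≈ 60.50000.
(This is only a lower bound; the true E[α(G)] may be larger.)

E[α(G)] ≥ 121/2 ≈ 60.50000.


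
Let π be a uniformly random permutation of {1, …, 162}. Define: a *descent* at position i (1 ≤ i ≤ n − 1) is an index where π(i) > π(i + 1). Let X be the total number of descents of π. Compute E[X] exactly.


Write X = Σ X_I over i = 1, …, 161, with X_I the indicator of one descent.
There are 161 indicators.
For each fixed i, the pair (π(i), π(i+1)) is a uniformly random ordered pair of distinct values from {1, …, 162}; by symmetry P[π(i) > π(i+1)] = 1/2.
By linearity: E[X] = 161 · (1/2) = (162 − 1) · (1/2) = 161/2 ≈ 80.50000.

E[X] = 161/2 = 80.50000.


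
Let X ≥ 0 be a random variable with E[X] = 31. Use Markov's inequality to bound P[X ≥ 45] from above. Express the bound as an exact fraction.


μ = E[X] = 31, a = 45.
Markov: P[X ≥ 45] ≤ μ/a = (31)/45 = 31/45.
Numerically: ≈ 0.688889.
(Since a = 45 > μ = 31.000000, the bound 31/45 is < 1 and informative.)

P[X ≥ 45] ≤ 31/45 ≈ 0.688889.


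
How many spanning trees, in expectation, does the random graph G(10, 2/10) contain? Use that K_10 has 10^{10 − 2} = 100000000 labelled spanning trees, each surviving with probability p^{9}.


K_10 has 10^{10 − 2} = 100000000 labelled spanning trees.
For each such spanning tree H, let X_H = 1 if all 9 edges of H are present in G. Then P[X_H = 1] = p^{9} = (1/5)^{9} = 1/1953125.
By linearity of expectation: E[X] = Σ_H E[X_H] = 100000000 · p^{9} = 100000000 · 1/1953125 = 256/5.
Numerically: E[X] ≈ 51.2.

E[X] = 100000000 · (1/5)^{9} = 256/5 ≈ 51.2.


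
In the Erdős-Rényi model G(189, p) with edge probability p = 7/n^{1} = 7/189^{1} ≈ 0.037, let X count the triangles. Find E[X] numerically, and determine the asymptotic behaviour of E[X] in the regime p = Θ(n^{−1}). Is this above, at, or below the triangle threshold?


Number of potential triangles: C(189, 3) = 1107414.
Each occurs with probability p³ ≈ (0.037)³ ≈ 5.08053e-05.
By linearity: E[X] = C(189, 3)·p³ ≈ 1107414 · 5.08053e-05 ≈ 56.262.
Here α = 1, so p = 7/n is exactly at the triangle threshold p ~ 1/n. Asymptotically E[X] → c³/6 = 7³/6 = 343/6 ≈ 57.167, a bounded constant. In this regime the triangle count is asymptotically Poisson(c³/6).

E[X] ≈ 56.262; in regime p = Θ(1/n^{1}) E[X] stays bounded (at the triangle threshold p ~ 1/n).


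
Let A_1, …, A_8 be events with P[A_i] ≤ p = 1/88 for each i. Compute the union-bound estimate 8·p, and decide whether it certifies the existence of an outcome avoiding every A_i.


Union bound: P[∪_{i=1}^{8} A_i] ≤ Σ_i P[A_i] ≤ 8·p = 8·(1/88) = 1/11.
Numerically: 1/11 ≈ 0.09091.
Is 1/11 < 1? YES.
Since P[∪ A_i] ≤ 1/11 < 1, the complement has P[∩ A_i^c] ≥ 1 − 1/11 = 10/11 > 0, so some outcome avoids every A_i.

8·p = 1/11 ≈ 0.09091; existence CERTIFIED by the union bound.


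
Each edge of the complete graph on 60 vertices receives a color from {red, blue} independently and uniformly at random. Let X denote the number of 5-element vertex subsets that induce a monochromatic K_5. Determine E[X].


Let X = Σ_S X_S over the C(60, 5) = 5461512 subsets S of size 5, where X_S = 1 if the K_5 on S is monochromatic.
For a fixed S, the K_5 on S has C(5, 2) = 10 edges. P[all 10 edges red] = (1/2)^10, and likewise for blue, so P[monochromatic] = 2·(1/2)^10 = 2^{1 − 10} = 1/512.
Summing: E[X] = C(60, 5) · 2^{1 − 10} = 5461512 · 1/512 = 682689/64.
Numerically: E[X] ≈ 10667.016.

E[X] = C(60,5)·2^(1−C(5,2)) = 682689/64 ≈ 10667.016.


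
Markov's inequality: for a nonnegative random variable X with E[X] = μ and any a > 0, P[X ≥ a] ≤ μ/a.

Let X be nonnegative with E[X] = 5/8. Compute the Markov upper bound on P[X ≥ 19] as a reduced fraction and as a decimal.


μ = E[X] = 5/8, a = 19.
Markov: P[X ≥ 19] ≤ μ/a = (5/8)/19 = 5/152.
Numerically: ≈ 0.0329.
(Since a = 19 > μ = 0.6250, the bound 5/152 is < 1 and informative.)

P[X ≥ 19] ≤ 5/152 ≈ 0.0329.


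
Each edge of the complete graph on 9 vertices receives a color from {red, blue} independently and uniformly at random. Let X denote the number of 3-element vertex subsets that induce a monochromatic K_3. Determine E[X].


Let X = Σ_S X_S over the C(9, 3) = 84 subsets S of size 3, where X_S = 1 if the K_3 on S is monochromatic.
For a fixed S, the K_3 on S has C(3, 2) = 3 edges. P[all 3 edges red] = (1/2)^3, and likewise for blue, so P[monochromatic] = 2·(1/2)^3 = 2^{1 − 3} = 1/4.
Summing: E[X] = C(9, 3) · 2^{1 − 3} = 84 · 1/4 = 21.
Numerically: E[X] ≈ 21.00000.

E[X] = C(9,3)·2^(1−C(3,2)) = 21 ≈ 21.00000.


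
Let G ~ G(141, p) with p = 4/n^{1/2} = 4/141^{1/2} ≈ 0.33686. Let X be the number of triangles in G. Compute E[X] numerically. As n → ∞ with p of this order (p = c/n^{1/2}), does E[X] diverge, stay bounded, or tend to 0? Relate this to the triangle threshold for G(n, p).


Number of potential triangles: C(141, 3) = 457310.
Each occurs with probability p³ ≈ (0.33686)³ ≈ 3.8225335e-02.
By linearity: E[X] = C(141, 3)·p³ ≈ 457310 · 3.8225335e-02 ≈ 17480.82814.
Since α = 1/2 < 1, p = c/n^{1/2} ≫ 1/n is above the triangle threshold p ~ 1/n. Asymptotically E[X] ~ (c³/6)·n^{3(1−α)} = (4³/6)·n^{1.5} → ∞; triangles are abundant w.h.p.

E[X] ≈ 17480.82814; in regime p = Θ(1/n^{1/2}) E[X] diverges (above the triangle threshold p ~ 1/n).


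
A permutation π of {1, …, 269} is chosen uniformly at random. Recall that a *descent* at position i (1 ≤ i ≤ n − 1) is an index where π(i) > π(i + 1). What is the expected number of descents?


Write X = Σ X_I over i = 1, …, 268, with X_I the indicator of one descent.
There are 268 indicators.
For each fixed i, the pair (π(i), π(i+1)) is a uniformly random ordered pair of distinct values from {1, …, 269}; by symmetry P[π(i) > π(i+1)] = 1/2.
By linearity: E[X] = 268 · (1/2) = (269 − 1) · (1/2) = 134 ≈ 134.00000.

E[X] = 134 = 134.00000.


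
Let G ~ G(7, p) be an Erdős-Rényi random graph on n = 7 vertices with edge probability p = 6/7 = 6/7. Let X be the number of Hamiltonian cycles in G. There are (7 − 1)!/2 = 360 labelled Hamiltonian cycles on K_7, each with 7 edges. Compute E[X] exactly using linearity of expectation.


K_7 has (7 − 1)!/2 = 360 labelled Hamiltonian cycles.
For each such Hamiltonian cycle H, let X_H = 1 if all 7 edges of H are present in G. Then P[X_H = 1] = p^{7} = (6/7)^{7} = 279936/823543.
By linearity of expectation: E[X] = Σ_H E[X_H] = 360 · p^{7} = 360 · 279936/823543 = 100776960/823543.
Numerically: E[X] ≈ 122.37.

E[X] = 360 · (6/7)^{7} = 100776960/823543 ≈ 122.37.


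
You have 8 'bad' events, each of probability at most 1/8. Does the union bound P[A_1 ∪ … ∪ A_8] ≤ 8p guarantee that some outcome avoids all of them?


Union bound: P[∪_{i=1}^{8} A_i] ≤ Σ_i P[A_i] ≤ 8·p = 8·(1/8) = 1.
Numerically: 1 ≈ 1.0000000.
Is 1 < 1? NO.
Since the bound 1 is ≥ 1, the union bound is uninformative here; it does NOT by itself certify existence.

8·p = 1 ≈ 1.0000000; existence NOT certified by the union bound.


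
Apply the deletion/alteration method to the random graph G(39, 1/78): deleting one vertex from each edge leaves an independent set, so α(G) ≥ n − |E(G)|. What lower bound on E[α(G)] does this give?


E[|E(G)|] = C(39, 2)·p = 741 · (1/78) = 19/2.
E[α(G)] ≥ n − E[|E(G)|] = 39 − 19/2 = 59/2.
Numerically: ≈ 29.50000.
(This is only a lower bound; the true E[α(G)] may be larger.)

E[α(G)] ≥ 59/2 ≈ 29.50000.


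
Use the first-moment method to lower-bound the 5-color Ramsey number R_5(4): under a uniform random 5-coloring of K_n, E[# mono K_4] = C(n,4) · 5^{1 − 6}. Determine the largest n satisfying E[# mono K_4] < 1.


We need C(n, 4) · 5^{1 − 6} < 1, i.e. C(n, 4) < 5^{6 − 1} = 3125.
Check values of n near the boundary:
  n = 16: C(16, 4) = 1820; 1820 < 3125? YES
  n = 17: C(17, 4) = 2380; 2380 < 3125? YES
  n = 18: C(18, 4) = 3060; 3060 < 3125? YES
  n = 19: C(19, 4) = 3876; 3876 < 3125? NO
The largest n with C(n, 4) < 3125 is n = 18 (where E[X] = 612/625 ≈ 0.979). Hence R_5(4) > 18, i.e. R_5(4) ≥ 19.

Largest n = 18; hence R_5(4) > 18.


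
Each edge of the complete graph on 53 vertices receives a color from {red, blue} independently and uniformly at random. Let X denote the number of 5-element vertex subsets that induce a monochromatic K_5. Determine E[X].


Let X = Σ_S X_S over the C(53, 5) = 2869685 subsets S of size 5, where X_S = 1 if the K_5 on S is monochromatic.
For a fixed S, the K_5 on S has C(5, 2) = 10 edges. P[all 10 edges red] = (1/2)^10, and likewise for blue, so P[monochromatic] = 2·(1/2)^10 = 2^{1 − 10} = 1/512.
By linearity: E[X] = C(53, 5) · 2^{1 − 10} = 2869685 · 1/512 = 2869685/512.
Numerically: E[X] ≈ 5604.853516.

E[X] = C(53,5)·2^(1−C(5,2)) = 2869685/512 ≈ 5604.853516.


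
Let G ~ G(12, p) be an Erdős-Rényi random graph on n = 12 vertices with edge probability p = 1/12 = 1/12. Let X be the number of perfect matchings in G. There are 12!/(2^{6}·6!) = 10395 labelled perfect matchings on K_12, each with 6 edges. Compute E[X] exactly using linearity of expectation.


K_12 has 12!/(2^{6}·6!) = 10395 labelled perfect matchings.
For each such perfect matching H, let X_H = 1 if all 6 edges of H are present in G. Then P[X_H = 1] = p^{6} = (1/12)^{6} = 1/2985984.
Summing the indicators: E[X] = Σ_H E[X_H] = 10395 · p^{6} = 10395 · 1/2985984 = 385/110592.
Numerically: E[X] ≈ 0.003481.

E[X] = 10395 · (1/12)^{6} = 385/110592 ≈ 0.003481.


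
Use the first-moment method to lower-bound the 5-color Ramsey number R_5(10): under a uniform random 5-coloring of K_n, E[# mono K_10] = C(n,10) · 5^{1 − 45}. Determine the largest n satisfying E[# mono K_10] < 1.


We need C(n, 10) · 5^{1 − 45} < 1, i.e. C(n, 10) < 5^{45 − 1} = 5684341886080801486968994140625.
Check values of n near the boundary:
  n = 5388: C(5388, 10) = 5634865093375880654852250419586; 5634865093375880654852250419586 < 5684341886080801486968994140625? YES
  n = 5389: C(5389, 10) = 5645340767466558997768874792926; 5645340767466558997768874792926 < 5684341886080801486968994140625? YES
  n = 5390: C(5390, 10) = 5655833965919099070255434039753; 5655833965919099070255434039753 < 5684341886080801486968994140625? YES
  n = 5391: C(5391, 10) = 5666344714787188828795213697883; 5666344714787188828795213697883 < 5684341886080801486968994140625? YES
  n = 5392: C(5392, 10) = 5676873040158402483252283957448; 5676873040158402483252283957448 < 5684341886080801486968994140625? YES
  n = 5393: C(5393, 10) = 5687418968154238267170642278008; 5687418968154238267170642278008 < 5684341886080801486968994140625? NO
The largest n with C(n, 10) < 5684341886080801486968994140625 is n = 5392 (where E[X] = 5676873040158402483252283957448/5684341886080801486968994140625 ≈ 0.999). Hence R_5(10) > 5392, i.e. R_5(10) ≥ 5393.

Largest n = 5392; hence R_5(10) > 5392.
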